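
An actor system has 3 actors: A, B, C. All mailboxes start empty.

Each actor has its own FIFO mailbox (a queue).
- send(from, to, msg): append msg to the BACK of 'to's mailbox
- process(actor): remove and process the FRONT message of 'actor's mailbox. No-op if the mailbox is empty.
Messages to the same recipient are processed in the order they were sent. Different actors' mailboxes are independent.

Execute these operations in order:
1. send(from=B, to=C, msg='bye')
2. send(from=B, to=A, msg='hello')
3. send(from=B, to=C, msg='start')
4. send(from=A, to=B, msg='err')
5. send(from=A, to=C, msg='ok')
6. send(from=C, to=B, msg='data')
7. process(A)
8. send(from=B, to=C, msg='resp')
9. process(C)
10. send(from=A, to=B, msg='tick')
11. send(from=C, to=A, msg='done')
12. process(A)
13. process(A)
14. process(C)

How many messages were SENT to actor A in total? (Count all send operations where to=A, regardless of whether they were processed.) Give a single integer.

After 1 (send(from=B, to=C, msg='bye')): A:[] B:[] C:[bye]
After 2 (send(from=B, to=A, msg='hello')): A:[hello] B:[] C:[bye]
After 3 (send(from=B, to=C, msg='start')): A:[hello] B:[] C:[bye,start]
After 4 (send(from=A, to=B, msg='err')): A:[hello] B:[err] C:[bye,start]
After 5 (send(from=A, to=C, msg='ok')): A:[hello] B:[err] C:[bye,start,ok]
After 6 (send(from=C, to=B, msg='data')): A:[hello] B:[err,data] C:[bye,start,ok]
After 7 (process(A)): A:[] B:[err,data] C:[bye,start,ok]
After 8 (send(from=B, to=C, msg='resp')): A:[] B:[err,data] C:[bye,start,ok,resp]
After 9 (process(C)): A:[] B:[err,data] C:[start,ok,resp]
After 10 (send(from=A, to=B, msg='tick')): A:[] B:[err,data,tick] C:[start,ok,resp]
After 11 (send(from=C, to=A, msg='done')): A:[done] B:[err,data,tick] C:[start,ok,resp]
After 12 (process(A)): A:[] B:[err,data,tick] C:[start,ok,resp]
After 13 (process(A)): A:[] B:[err,data,tick] C:[start,ok,resp]
After 14 (process(C)): A:[] B:[err,data,tick] C:[ok,resp]

Answer: 2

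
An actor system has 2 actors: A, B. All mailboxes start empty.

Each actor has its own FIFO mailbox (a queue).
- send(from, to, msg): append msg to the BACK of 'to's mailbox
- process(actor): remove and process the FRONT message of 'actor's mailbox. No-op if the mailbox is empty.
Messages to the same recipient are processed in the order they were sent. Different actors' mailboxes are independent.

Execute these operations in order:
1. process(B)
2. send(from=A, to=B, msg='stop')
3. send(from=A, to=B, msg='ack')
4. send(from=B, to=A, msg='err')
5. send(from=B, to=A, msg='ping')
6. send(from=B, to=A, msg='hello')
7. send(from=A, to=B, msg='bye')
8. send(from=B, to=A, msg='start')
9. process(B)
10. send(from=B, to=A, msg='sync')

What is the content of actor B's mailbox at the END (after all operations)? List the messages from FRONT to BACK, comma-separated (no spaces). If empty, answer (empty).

After 1 (process(B)): A:[] B:[]
After 2 (send(from=A, to=B, msg='stop')): A:[] B:[stop]
After 3 (send(from=A, to=B, msg='ack')): A:[] B:[stop,ack]
After 4 (send(from=B, to=A, msg='err')): A:[err] B:[stop,ack]
After 5 (send(from=B, to=A, msg='ping')): A:[err,ping] B:[stop,ack]
After 6 (send(from=B, to=A, msg='hello')): A:[err,ping,hello] B:[stop,ack]
After 7 (send(from=A, to=B, msg='bye')): A:[err,ping,hello] B:[stop,ack,bye]
After 8 (send(from=B, to=A, msg='start')): A:[err,ping,hello,start] B:[stop,ack,bye]
After 9 (process(B)): A:[err,ping,hello,start] B:[ack,bye]
After 10 (send(from=B, to=A, msg='sync')): A:[err,ping,hello,start,sync] B:[ack,bye]

Answer: ack,bye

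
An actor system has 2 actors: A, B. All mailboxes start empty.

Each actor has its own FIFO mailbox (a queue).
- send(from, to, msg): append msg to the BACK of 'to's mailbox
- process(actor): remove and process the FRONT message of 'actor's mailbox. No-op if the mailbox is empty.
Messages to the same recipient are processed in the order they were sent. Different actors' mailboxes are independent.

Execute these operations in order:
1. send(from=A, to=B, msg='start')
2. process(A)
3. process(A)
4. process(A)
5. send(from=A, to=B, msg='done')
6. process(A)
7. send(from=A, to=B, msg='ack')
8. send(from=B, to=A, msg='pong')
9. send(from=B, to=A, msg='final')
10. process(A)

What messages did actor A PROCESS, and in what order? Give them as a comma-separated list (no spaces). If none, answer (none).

After 1 (send(from=A, to=B, msg='start')): A:[] B:[start]
After 2 (process(A)): A:[] B:[start]
After 3 (process(A)): A:[] B:[start]
After 4 (process(A)): A:[] B:[start]
After 5 (send(from=A, to=B, msg='done')): A:[] B:[start,done]
After 6 (process(A)): A:[] B:[start,done]
After 7 (send(from=A, to=B, msg='ack')): A:[] B:[start,done,ack]
After 8 (send(from=B, to=A, msg='pong')): A:[pong] B:[start,done,ack]
After 9 (send(from=B, to=A, msg='final')): A:[pong,final] B:[start,done,ack]
After 10 (process(A)): A:[final] B:[start,done,ack]

Answer: pong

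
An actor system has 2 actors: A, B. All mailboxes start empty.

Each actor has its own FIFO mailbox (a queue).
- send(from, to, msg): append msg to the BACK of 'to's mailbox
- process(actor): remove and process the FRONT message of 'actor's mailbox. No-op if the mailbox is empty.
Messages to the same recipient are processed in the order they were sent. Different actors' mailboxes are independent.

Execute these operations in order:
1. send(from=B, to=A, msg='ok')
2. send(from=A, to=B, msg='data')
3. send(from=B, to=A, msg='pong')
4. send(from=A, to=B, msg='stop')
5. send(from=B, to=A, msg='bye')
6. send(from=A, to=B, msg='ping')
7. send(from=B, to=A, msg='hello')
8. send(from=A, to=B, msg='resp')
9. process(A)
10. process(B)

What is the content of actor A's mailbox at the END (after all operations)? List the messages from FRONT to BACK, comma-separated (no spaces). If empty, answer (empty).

After 1 (send(from=B, to=A, msg='ok')): A:[ok] B:[]
After 2 (send(from=A, to=B, msg='data')): A:[ok] B:[data]
After 3 (send(from=B, to=A, msg='pong')): A:[ok,pong] B:[data]
After 4 (send(from=A, to=B, msg='stop')): A:[ok,pong] B:[data,stop]
After 5 (send(from=B, to=A, msg='bye')): A:[ok,pong,bye] B:[data,stop]
After 6 (send(from=A, to=B, msg='ping')): A:[ok,pong,bye] B:[data,stop,ping]
After 7 (send(from=B, to=A, msg='hello')): A:[ok,pong,bye,hello] B:[data,stop,ping]
After 8 (send(from=A, to=B, msg='resp')): A:[ok,pong,bye,hello] B:[data,stop,ping,resp]
After 9 (process(A)): A:[pong,bye,hello] B:[data,stop,ping,resp]
After 10 (process(B)): A:[pong,bye,hello] B:[stop,ping,resp]

Answer: pong,bye,hello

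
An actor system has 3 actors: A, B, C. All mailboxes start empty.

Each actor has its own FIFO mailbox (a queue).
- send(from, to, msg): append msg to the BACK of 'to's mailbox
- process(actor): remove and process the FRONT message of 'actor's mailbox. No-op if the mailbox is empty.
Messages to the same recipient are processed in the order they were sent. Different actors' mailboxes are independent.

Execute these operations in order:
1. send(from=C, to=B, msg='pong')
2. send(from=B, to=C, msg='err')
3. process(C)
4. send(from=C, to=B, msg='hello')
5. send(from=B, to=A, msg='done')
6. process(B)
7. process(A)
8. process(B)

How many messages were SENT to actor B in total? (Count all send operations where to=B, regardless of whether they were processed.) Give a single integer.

After 1 (send(from=C, to=B, msg='pong')): A:[] B:[pong] C:[]
After 2 (send(from=B, to=C, msg='err')): A:[] B:[pong] C:[err]
After 3 (process(C)): A:[] B:[pong] C:[]
After 4 (send(from=C, to=B, msg='hello')): A:[] B:[pong,hello] C:[]
After 5 (send(from=B, to=A, msg='done')): A:[done] B:[pong,hello] C:[]
After 6 (process(B)): A:[done] B:[hello] C:[]
After 7 (process(A)): A:[] B:[hello] C:[]
After 8 (process(B)): A:[] B:[] C:[]

Answer: 2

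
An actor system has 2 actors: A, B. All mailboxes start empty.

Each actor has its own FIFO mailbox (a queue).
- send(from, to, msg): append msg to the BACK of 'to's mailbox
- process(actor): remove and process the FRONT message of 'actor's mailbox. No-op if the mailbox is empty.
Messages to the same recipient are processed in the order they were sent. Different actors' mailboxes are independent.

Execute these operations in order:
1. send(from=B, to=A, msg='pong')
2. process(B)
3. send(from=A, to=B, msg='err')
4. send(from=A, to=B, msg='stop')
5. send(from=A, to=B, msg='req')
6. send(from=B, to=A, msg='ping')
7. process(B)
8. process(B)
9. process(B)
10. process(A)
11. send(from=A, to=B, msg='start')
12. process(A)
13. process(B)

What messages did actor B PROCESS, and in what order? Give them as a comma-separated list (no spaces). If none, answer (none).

Answer: err,stop,req,start

Derivation:
After 1 (send(from=B, to=A, msg='pong')): A:[pong] B:[]
After 2 (process(B)): A:[pong] B:[]
After 3 (send(from=A, to=B, msg='err')): A:[pong] B:[err]
After 4 (send(from=A, to=B, msg='stop')): A:[pong] B:[err,stop]
After 5 (send(from=A, to=B, msg='req')): A:[pong] B:[err,stop,req]
After 6 (send(from=B, to=A, msg='ping')): A:[pong,ping] B:[err,stop,req]
After 7 (process(B)): A:[pong,ping] B:[stop,req]
After 8 (process(B)): A:[pong,ping] B:[req]
After 9 (process(B)): A:[pong,ping] B:[]
After 10 (process(A)): A:[ping] B:[]
After 11 (send(from=A, to=B, msg='start')): A:[ping] B:[start]
After 12 (process(A)): A:[] B:[start]
After 13 (process(B)): A:[] B:[]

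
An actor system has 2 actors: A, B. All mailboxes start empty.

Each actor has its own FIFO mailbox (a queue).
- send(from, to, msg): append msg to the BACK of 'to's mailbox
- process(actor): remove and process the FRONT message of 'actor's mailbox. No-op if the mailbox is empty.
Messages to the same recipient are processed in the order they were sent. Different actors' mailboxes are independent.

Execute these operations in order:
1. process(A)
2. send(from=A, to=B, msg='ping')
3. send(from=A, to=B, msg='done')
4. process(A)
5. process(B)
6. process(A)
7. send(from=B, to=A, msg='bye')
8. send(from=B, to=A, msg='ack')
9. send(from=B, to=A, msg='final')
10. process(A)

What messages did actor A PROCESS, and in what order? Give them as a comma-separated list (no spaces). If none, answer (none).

Answer: bye

Derivation:
After 1 (process(A)): A:[] B:[]
After 2 (send(from=A, to=B, msg='ping')): A:[] B:[ping]
After 3 (send(from=A, to=B, msg='done')): A:[] B:[ping,done]
After 4 (process(A)): A:[] B:[ping,done]
After 5 (process(B)): A:[] B:[done]
After 6 (process(A)): A:[] B:[done]
After 7 (send(from=B, to=A, msg='bye')): A:[bye] B:[done]
After 8 (send(from=B, to=A, msg='ack')): A:[bye,ack] B:[done]
After 9 (send(from=B, to=A, msg='final')): A:[bye,ack,final] B:[done]
After 10 (process(A)): A:[ack,final] B:[done]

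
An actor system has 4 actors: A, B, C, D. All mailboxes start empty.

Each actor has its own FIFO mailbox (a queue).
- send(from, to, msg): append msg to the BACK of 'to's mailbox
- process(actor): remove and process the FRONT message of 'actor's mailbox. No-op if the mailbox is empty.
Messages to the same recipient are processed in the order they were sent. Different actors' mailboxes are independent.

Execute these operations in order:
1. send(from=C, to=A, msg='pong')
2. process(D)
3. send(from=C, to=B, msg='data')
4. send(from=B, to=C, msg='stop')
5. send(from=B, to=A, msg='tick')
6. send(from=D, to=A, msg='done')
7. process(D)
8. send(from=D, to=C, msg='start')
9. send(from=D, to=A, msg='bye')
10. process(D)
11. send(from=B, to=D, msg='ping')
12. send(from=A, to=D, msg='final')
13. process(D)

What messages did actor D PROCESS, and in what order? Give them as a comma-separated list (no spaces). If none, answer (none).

Answer: ping

Derivation:
After 1 (send(from=C, to=A, msg='pong')): A:[pong] B:[] C:[] D:[]
After 2 (process(D)): A:[pong] B:[] C:[] D:[]
After 3 (send(from=C, to=B, msg='data')): A:[pong] B:[data] C:[] D:[]
After 4 (send(from=B, to=C, msg='stop')): A:[pong] B:[data] C:[stop] D:[]
After 5 (send(from=B, to=A, msg='tick')): A:[pong,tick] B:[data] C:[stop] D:[]
After 6 (send(from=D, to=A, msg='done')): A:[pong,tick,done] B:[data] C:[stop] D:[]
After 7 (process(D)): A:[pong,tick,done] B:[data] C:[stop] D:[]
After 8 (send(from=D, to=C, msg='start')): A:[pong,tick,done] B:[data] C:[stop,start] D:[]
After 9 (send(from=D, to=A, msg='bye')): A:[pong,tick,done,bye] B:[data] C:[stop,start] D:[]
After 10 (process(D)): A:[pong,tick,done,bye] B:[data] C:[stop,start] D:[]
After 11 (send(from=B, to=D, msg='ping')): A:[pong,tick,done,bye] B:[data] C:[stop,start] D:[ping]
After 12 (send(from=A, to=D, msg='final')): A:[pong,tick,done,bye] B:[data] C:[stop,start] D:[ping,final]
After 13 (process(D)): A:[pong,tick,done,bye] B:[data] C:[stop,start] D:[final]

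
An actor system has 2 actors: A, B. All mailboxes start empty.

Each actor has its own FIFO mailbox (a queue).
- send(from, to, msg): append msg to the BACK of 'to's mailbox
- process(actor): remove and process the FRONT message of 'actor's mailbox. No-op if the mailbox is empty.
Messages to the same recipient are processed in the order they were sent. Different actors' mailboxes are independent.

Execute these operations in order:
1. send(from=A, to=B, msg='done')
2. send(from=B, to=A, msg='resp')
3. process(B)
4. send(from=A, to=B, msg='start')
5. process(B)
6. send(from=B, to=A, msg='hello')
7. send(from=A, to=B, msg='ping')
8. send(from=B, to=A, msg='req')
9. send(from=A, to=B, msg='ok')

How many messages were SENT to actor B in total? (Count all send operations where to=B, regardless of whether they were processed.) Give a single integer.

After 1 (send(from=A, to=B, msg='done')): A:[] B:[done]
After 2 (send(from=B, to=A, msg='resp')): A:[resp] B:[done]
After 3 (process(B)): A:[resp] B:[]
After 4 (send(from=A, to=B, msg='start')): A:[resp] B:[start]
After 5 (process(B)): A:[resp] B:[]
After 6 (send(from=B, to=A, msg='hello')): A:[resp,hello] B:[]
After 7 (send(from=A, to=B, msg='ping')): A:[resp,hello] B:[ping]
After 8 (send(from=B, to=A, msg='req')): A:[resp,hello,req] B:[ping]
After 9 (send(from=A, to=B, msg='ok')): A:[resp,hello,req] B:[ping,ok]

Answer: 4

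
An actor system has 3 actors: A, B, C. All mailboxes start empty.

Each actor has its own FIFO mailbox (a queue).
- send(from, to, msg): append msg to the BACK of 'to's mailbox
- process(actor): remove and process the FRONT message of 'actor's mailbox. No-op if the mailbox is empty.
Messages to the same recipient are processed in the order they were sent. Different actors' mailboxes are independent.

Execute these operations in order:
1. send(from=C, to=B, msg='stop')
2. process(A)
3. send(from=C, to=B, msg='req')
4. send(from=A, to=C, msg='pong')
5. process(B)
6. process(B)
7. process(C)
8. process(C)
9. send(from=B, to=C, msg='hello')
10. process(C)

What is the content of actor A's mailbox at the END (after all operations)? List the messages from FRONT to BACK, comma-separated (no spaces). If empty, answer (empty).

After 1 (send(from=C, to=B, msg='stop')): A:[] B:[stop] C:[]
After 2 (process(A)): A:[] B:[stop] C:[]
After 3 (send(from=C, to=B, msg='req')): A:[] B:[stop,req] C:[]
After 4 (send(from=A, to=C, msg='pong')): A:[] B:[stop,req] C:[pong]
After 5 (process(B)): A:[] B:[req] C:[pong]
After 6 (process(B)): A:[] B:[] C:[pong]
After 7 (process(C)): A:[] B:[] C:[]
After 8 (process(C)): A:[] B:[] C:[]
After 9 (send(from=B, to=C, msg='hello')): A:[] B:[] C:[hello]
After 10 (process(C)): A:[] B:[] C:[]

Answer: (empty)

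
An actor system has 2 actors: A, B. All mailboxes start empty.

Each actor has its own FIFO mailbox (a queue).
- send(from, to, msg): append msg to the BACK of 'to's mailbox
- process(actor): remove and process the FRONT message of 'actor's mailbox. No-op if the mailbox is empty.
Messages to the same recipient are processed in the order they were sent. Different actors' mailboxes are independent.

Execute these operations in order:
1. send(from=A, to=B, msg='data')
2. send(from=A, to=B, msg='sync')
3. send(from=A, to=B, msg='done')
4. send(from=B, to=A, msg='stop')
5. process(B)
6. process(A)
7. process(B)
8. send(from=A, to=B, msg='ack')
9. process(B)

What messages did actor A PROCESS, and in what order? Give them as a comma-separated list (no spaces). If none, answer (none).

Answer: stop

Derivation:
After 1 (send(from=A, to=B, msg='data')): A:[] B:[data]
After 2 (send(from=A, to=B, msg='sync')): A:[] B:[data,sync]
After 3 (send(from=A, to=B, msg='done')): A:[] B:[data,sync,done]
After 4 (send(from=B, to=A, msg='stop')): A:[stop] B:[data,sync,done]
After 5 (process(B)): A:[stop] B:[sync,done]
After 6 (process(A)): A:[] B:[sync,done]
After 7 (process(B)): A:[] B:[done]
After 8 (send(from=A, to=B, msg='ack')): A:[] B:[done,ack]
After 9 (process(B)): A:[] B:[ack]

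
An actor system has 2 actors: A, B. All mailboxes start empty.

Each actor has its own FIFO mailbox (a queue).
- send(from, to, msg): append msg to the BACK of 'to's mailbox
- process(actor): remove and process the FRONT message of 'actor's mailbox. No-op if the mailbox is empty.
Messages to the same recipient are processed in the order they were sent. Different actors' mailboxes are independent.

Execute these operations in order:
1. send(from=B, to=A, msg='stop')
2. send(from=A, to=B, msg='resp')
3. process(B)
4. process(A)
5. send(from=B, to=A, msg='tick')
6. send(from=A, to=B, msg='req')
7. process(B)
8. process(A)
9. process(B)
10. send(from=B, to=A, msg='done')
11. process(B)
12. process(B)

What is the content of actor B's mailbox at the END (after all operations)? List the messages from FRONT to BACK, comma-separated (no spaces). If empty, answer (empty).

After 1 (send(from=B, to=A, msg='stop')): A:[stop] B:[]
After 2 (send(from=A, to=B, msg='resp')): A:[stop] B:[resp]
After 3 (process(B)): A:[stop] B:[]
After 4 (process(A)): A:[] B:[]
After 5 (send(from=B, to=A, msg='tick')): A:[tick] B:[]
After 6 (send(from=A, to=B, msg='req')): A:[tick] B:[req]
After 7 (process(B)): A:[tick] B:[]
After 8 (process(A)): A:[] B:[]
After 9 (process(B)): A:[] B:[]
After 10 (send(from=B, to=A, msg='done')): A:[done] B:[]
After 11 (process(B)): A:[done] B:[]
After 12 (process(B)): A:[done] B:[]

Answer: (empty)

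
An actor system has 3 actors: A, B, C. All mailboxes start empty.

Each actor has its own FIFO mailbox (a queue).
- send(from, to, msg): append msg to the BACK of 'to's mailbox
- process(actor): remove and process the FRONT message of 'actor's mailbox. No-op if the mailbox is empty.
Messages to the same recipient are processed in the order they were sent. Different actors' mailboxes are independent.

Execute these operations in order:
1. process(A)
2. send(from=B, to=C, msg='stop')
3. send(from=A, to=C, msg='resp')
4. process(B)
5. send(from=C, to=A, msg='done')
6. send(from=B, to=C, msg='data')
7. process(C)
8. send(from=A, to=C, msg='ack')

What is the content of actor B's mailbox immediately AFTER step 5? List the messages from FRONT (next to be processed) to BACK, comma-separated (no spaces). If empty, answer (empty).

After 1 (process(A)): A:[] B:[] C:[]
After 2 (send(from=B, to=C, msg='stop')): A:[] B:[] C:[stop]
After 3 (send(from=A, to=C, msg='resp')): A:[] B:[] C:[stop,resp]
After 4 (process(B)): A:[] B:[] C:[stop,resp]
After 5 (send(from=C, to=A, msg='done')): A:[done] B:[] C:[stop,resp]

(empty)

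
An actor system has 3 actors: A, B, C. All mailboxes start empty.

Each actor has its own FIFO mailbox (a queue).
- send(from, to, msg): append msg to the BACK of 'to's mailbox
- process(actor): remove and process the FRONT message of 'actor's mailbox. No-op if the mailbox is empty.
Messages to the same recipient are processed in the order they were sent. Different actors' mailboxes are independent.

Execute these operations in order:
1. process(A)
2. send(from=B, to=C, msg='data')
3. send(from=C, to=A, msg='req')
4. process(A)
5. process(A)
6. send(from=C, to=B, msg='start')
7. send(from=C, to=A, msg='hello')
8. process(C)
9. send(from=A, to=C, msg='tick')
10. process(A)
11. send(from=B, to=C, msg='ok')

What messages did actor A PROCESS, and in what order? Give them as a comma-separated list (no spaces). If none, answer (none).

After 1 (process(A)): A:[] B:[] C:[]
After 2 (send(from=B, to=C, msg='data')): A:[] B:[] C:[data]
After 3 (send(from=C, to=A, msg='req')): A:[req] B:[] C:[data]
After 4 (process(A)): A:[] B:[] C:[data]
After 5 (process(A)): A:[] B:[] C:[data]
After 6 (send(from=C, to=B, msg='start')): A:[] B:[start] C:[data]
After 7 (send(from=C, to=A, msg='hello')): A:[hello] B:[start] C:[data]
After 8 (process(C)): A:[hello] B:[start] C:[]
After 9 (send(from=A, to=C, msg='tick')): A:[hello] B:[start] C:[tick]
After 10 (process(A)): A:[] B:[start] C:[tick]
After 11 (send(from=B, to=C, msg='ok')): A:[] B:[start] C:[tick,ok]

Answer: req,hello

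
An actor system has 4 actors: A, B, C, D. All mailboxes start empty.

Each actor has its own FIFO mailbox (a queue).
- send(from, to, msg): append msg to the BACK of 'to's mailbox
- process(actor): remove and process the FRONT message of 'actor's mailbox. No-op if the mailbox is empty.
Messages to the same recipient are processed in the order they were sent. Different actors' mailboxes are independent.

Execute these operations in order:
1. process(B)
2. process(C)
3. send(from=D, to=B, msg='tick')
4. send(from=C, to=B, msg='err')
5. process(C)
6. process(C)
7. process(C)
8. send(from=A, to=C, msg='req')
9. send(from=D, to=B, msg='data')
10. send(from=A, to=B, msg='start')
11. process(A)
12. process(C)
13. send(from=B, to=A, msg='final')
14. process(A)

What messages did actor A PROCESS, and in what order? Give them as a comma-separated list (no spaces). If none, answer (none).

Answer: final

Derivation:
After 1 (process(B)): A:[] B:[] C:[] D:[]
After 2 (process(C)): A:[] B:[] C:[] D:[]
After 3 (send(from=D, to=B, msg='tick')): A:[] B:[tick] C:[] D:[]
After 4 (send(from=C, to=B, msg='err')): A:[] B:[tick,err] C:[] D:[]
After 5 (process(C)): A:[] B:[tick,err] C:[] D:[]
After 6 (process(C)): A:[] B:[tick,err] C:[] D:[]
After 7 (process(C)): A:[] B:[tick,err] C:[] D:[]
After 8 (send(from=A, to=C, msg='req')): A:[] B:[tick,err] C:[req] D:[]
After 9 (send(from=D, to=B, msg='data')): A:[] B:[tick,err,data] C:[req] D:[]
After 10 (send(from=A, to=B, msg='start')): A:[] B:[tick,err,data,start] C:[req] D:[]
After 11 (process(A)): A:[] B:[tick,err,data,start] C:[req] D:[]
After 12 (process(C)): A:[] B:[tick,err,data,start] C:[] D:[]
After 13 (send(from=B, to=A, msg='final')): A:[final] B:[tick,err,data,start] C:[] D:[]
After 14 (process(A)): A:[] B:[tick,err,data,start] C:[] D:[]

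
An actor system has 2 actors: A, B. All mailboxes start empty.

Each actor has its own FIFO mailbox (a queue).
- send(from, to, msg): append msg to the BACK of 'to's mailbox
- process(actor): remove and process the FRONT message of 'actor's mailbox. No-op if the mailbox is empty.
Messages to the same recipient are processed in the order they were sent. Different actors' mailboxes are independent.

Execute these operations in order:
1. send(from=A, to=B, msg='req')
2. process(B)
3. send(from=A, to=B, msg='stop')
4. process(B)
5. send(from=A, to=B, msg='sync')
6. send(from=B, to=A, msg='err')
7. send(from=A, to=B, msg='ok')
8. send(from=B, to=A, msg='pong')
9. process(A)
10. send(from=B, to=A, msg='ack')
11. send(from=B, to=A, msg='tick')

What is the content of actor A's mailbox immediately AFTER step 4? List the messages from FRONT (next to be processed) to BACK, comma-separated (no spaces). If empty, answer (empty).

After 1 (send(from=A, to=B, msg='req')): A:[] B:[req]
After 2 (process(B)): A:[] B:[]
After 3 (send(from=A, to=B, msg='stop')): A:[] B:[stop]
After 4 (process(B)): A:[] B:[]

(empty)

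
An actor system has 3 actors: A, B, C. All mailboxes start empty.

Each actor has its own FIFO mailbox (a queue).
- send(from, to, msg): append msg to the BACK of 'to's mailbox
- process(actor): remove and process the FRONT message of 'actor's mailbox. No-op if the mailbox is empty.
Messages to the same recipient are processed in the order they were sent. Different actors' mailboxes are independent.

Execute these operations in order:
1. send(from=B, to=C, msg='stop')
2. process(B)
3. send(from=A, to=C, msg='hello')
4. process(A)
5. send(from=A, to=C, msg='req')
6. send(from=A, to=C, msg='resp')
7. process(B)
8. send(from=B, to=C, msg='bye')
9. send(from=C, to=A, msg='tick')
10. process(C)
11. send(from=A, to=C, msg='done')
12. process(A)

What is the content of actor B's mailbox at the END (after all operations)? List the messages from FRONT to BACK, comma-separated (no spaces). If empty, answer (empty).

Answer: (empty)

Derivation:
After 1 (send(from=B, to=C, msg='stop')): A:[] B:[] C:[stop]
After 2 (process(B)): A:[] B:[] C:[stop]
After 3 (send(from=A, to=C, msg='hello')): A:[] B:[] C:[stop,hello]
After 4 (process(A)): A:[] B:[] C:[stop,hello]
After 5 (send(from=A, to=C, msg='req')): A:[] B:[] C:[stop,hello,req]
After 6 (send(from=A, to=C, msg='resp')): A:[] B:[] C:[stop,hello,req,resp]
After 7 (process(B)): A:[] B:[] C:[stop,hello,req,resp]
After 8 (send(from=B, to=C, msg='bye')): A:[] B:[] C:[stop,hello,req,resp,bye]
After 9 (send(from=C, to=A, msg='tick')): A:[tick] B:[] C:[stop,hello,req,resp,bye]
After 10 (process(C)): A:[tick] B:[] C:[hello,req,resp,bye]
After 11 (send(from=A, to=C, msg='done')): A:[tick] B:[] C:[hello,req,resp,bye,done]
After 12 (process(A)): A:[] B:[] C:[hello,req,resp,bye,done]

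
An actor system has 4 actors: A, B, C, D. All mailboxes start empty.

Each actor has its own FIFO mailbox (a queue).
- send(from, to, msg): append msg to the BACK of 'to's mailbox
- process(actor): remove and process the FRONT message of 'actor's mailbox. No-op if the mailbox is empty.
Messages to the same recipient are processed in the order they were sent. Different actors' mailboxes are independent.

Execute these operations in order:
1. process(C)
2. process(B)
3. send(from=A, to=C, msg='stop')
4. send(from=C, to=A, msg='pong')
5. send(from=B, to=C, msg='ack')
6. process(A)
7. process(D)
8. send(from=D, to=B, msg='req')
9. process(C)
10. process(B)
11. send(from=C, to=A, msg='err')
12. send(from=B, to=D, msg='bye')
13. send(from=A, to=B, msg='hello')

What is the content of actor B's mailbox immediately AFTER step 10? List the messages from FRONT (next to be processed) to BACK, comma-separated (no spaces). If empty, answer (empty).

After 1 (process(C)): A:[] B:[] C:[] D:[]
After 2 (process(B)): A:[] B:[] C:[] D:[]
After 3 (send(from=A, to=C, msg='stop')): A:[] B:[] C:[stop] D:[]
After 4 (send(from=C, to=A, msg='pong')): A:[pong] B:[] C:[stop] D:[]
After 5 (send(from=B, to=C, msg='ack')): A:[pong] B:[] C:[stop,ack] D:[]
After 6 (process(A)): A:[] B:[] C:[stop,ack] D:[]
After 7 (process(D)): A:[] B:[] C:[stop,ack] D:[]
After 8 (send(from=D, to=B, msg='req')): A:[] B:[req] C:[stop,ack] D:[]
After 9 (process(C)): A:[] B:[req] C:[ack] D:[]
After 10 (process(B)): A:[] B:[] C:[ack] D:[]

(empty)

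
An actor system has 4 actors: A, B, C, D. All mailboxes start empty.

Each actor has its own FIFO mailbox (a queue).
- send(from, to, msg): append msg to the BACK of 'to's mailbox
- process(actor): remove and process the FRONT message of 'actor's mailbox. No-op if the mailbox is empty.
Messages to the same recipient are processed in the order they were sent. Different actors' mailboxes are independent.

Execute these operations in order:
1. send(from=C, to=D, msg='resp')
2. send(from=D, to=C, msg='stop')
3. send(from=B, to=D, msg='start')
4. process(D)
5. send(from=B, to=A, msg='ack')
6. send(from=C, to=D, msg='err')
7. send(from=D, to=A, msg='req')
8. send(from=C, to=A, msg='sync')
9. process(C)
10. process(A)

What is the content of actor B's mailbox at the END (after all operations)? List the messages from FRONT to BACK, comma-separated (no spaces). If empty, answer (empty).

Answer: (empty)

Derivation:
After 1 (send(from=C, to=D, msg='resp')): A:[] B:[] C:[] D:[resp]
After 2 (send(from=D, to=C, msg='stop')): A:[] B:[] C:[stop] D:[resp]
After 3 (send(from=B, to=D, msg='start')): A:[] B:[] C:[stop] D:[resp,start]
After 4 (process(D)): A:[] B:[] C:[stop] D:[start]
After 5 (send(from=B, to=A, msg='ack')): A:[ack] B:[] C:[stop] D:[start]
After 6 (send(from=C, to=D, msg='err')): A:[ack] B:[] C:[stop] D:[start,err]
After 7 (send(from=D, to=A, msg='req')): A:[ack,req] B:[] C:[stop] D:[start,err]
After 8 (send(from=C, to=A, msg='sync')): A:[ack,req,sync] B:[] C:[stop] D:[start,err]
After 9 (process(C)): A:[ack,req,sync] B:[] C:[] D:[start,err]
After 10 (process(A)): A:[req,sync] B:[] C:[] D:[start,err]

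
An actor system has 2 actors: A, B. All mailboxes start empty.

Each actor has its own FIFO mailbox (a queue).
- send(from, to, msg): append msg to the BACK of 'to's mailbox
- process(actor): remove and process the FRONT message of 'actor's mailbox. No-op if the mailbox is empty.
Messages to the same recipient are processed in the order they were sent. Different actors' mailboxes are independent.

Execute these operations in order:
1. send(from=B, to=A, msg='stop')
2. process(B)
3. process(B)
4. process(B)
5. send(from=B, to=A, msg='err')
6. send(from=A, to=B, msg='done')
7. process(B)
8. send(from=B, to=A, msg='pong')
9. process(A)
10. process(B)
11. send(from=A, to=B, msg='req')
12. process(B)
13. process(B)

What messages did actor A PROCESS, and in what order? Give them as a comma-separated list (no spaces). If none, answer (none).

After 1 (send(from=B, to=A, msg='stop')): A:[stop] B:[]
After 2 (process(B)): A:[stop] B:[]
After 3 (process(B)): A:[stop] B:[]
After 4 (process(B)): A:[stop] B:[]
After 5 (send(from=B, to=A, msg='err')): A:[stop,err] B:[]
After 6 (send(from=A, to=B, msg='done')): A:[stop,err] B:[done]
After 7 (process(B)): A:[stop,err] B:[]
After 8 (send(from=B, to=A, msg='pong')): A:[stop,err,pong] B:[]
After 9 (process(A)): A:[err,pong] B:[]
After 10 (process(B)): A:[err,pong] B:[]
After 11 (send(from=A, to=B, msg='req')): A:[err,pong] B:[req]
After 12 (process(B)): A:[err,pong] B:[]
After 13 (process(B)): A:[err,pong] B:[]

Answer: stop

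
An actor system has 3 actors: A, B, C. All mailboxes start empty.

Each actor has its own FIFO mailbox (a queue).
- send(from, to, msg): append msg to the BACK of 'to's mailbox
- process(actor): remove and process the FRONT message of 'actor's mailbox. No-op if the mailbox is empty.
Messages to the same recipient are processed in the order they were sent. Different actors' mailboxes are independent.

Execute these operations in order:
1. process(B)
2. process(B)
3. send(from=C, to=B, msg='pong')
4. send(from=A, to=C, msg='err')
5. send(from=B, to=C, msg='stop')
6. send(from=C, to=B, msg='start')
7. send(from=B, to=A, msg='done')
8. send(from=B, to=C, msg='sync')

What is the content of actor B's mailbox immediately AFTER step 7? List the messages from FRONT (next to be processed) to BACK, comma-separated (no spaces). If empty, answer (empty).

After 1 (process(B)): A:[] B:[] C:[]
After 2 (process(B)): A:[] B:[] C:[]
After 3 (send(from=C, to=B, msg='pong')): A:[] B:[pong] C:[]
After 4 (send(from=A, to=C, msg='err')): A:[] B:[pong] C:[err]
After 5 (send(from=B, to=C, msg='stop')): A:[] B:[pong] C:[err,stop]
After 6 (send(from=C, to=B, msg='start')): A:[] B:[pong,start] C:[err,stop]
After 7 (send(from=B, to=A, msg='done')): A:[done] B:[pong,start] C:[err,stop]

pong,start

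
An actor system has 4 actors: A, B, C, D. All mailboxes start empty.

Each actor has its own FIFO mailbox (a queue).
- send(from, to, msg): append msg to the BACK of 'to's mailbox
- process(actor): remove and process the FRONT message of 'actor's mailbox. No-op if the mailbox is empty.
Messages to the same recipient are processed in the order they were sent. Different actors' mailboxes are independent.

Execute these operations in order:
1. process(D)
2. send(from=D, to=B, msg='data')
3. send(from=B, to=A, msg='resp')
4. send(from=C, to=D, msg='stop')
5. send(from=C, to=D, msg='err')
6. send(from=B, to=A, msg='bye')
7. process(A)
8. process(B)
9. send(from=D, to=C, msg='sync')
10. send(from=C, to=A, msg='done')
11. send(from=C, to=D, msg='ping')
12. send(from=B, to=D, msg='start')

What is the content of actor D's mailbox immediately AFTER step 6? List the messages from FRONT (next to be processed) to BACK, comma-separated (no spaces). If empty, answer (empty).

After 1 (process(D)): A:[] B:[] C:[] D:[]
After 2 (send(from=D, to=B, msg='data')): A:[] B:[data] C:[] D:[]
After 3 (send(from=B, to=A, msg='resp')): A:[resp] B:[data] C:[] D:[]
After 4 (send(from=C, to=D, msg='stop')): A:[resp] B:[data] C:[] D:[stop]
After 5 (send(from=C, to=D, msg='err')): A:[resp] B:[data] C:[] D:[stop,err]
After 6 (send(from=B, to=A, msg='bye')): A:[resp,bye] B:[data] C:[] D:[stop,err]

stop,err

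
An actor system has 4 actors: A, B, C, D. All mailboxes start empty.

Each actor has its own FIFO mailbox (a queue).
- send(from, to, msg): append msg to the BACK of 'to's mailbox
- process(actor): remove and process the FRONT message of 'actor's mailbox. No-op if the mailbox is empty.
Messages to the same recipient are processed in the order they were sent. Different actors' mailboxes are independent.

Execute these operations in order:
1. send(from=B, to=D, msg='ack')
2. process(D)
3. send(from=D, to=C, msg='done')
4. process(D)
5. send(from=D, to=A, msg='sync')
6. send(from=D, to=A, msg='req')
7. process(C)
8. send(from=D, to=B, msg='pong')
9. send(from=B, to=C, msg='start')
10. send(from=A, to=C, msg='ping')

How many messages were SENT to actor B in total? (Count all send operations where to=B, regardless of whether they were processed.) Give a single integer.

Answer: 1

Derivation:
After 1 (send(from=B, to=D, msg='ack')): A:[] B:[] C:[] D:[ack]
After 2 (process(D)): A:[] B:[] C:[] D:[]
After 3 (send(from=D, to=C, msg='done')): A:[] B:[] C:[done] D:[]
After 4 (process(D)): A:[] B:[] C:[done] D:[]
After 5 (send(from=D, to=A, msg='sync')): A:[sync] B:[] C:[done] D:[]
After 6 (send(from=D, to=A, msg='req')): A:[sync,req] B:[] C:[done] D:[]
After 7 (process(C)): A:[sync,req] B:[] C:[] D:[]
After 8 (send(from=D, to=B, msg='pong')): A:[sync,req] B:[pong] C:[] D:[]
After 9 (send(from=B, to=C, msg='start')): A:[sync,req] B:[pong] C:[start] D:[]
After 10 (send(from=A, to=C, msg='ping')): A:[sync,req] B:[pong] C:[start,ping] D:[]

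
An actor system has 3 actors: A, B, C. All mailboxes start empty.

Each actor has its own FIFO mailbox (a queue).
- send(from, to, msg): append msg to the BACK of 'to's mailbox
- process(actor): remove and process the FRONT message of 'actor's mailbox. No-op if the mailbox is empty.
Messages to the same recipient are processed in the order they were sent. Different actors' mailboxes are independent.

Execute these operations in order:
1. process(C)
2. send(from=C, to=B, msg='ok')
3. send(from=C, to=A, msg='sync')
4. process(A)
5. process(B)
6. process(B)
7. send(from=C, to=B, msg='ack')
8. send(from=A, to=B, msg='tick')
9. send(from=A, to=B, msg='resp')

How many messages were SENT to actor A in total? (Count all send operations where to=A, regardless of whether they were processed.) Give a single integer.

Answer: 1

Derivation:
After 1 (process(C)): A:[] B:[] C:[]
After 2 (send(from=C, to=B, msg='ok')): A:[] B:[ok] C:[]
After 3 (send(from=C, to=A, msg='sync')): A:[sync] B:[ok] C:[]
After 4 (process(A)): A:[] B:[ok] C:[]
After 5 (process(B)): A:[] B:[] C:[]
After 6 (process(B)): A:[] B:[] C:[]
After 7 (send(from=C, to=B, msg='ack')): A:[] B:[ack] C:[]
After 8 (send(from=A, to=B, msg='tick')): A:[] B:[ack,tick] C:[]
After 9 (send(from=A, to=B, msg='resp')): A:[] B:[ack,tick,resp] C:[]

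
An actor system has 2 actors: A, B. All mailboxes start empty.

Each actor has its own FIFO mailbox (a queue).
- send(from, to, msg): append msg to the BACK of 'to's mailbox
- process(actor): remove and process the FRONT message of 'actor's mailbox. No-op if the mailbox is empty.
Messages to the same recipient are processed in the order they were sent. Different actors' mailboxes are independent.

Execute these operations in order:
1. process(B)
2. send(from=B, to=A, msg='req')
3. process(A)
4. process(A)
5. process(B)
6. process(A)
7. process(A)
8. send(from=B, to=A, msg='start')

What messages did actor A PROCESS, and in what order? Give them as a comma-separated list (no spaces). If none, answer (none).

After 1 (process(B)): A:[] B:[]
After 2 (send(from=B, to=A, msg='req')): A:[req] B:[]
After 3 (process(A)): A:[] B:[]
After 4 (process(A)): A:[] B:[]
After 5 (process(B)): A:[] B:[]
After 6 (process(A)): A:[] B:[]
After 7 (process(A)): A:[] B:[]
After 8 (send(from=B, to=A, msg='start')): A:[start] B:[]

Answer: req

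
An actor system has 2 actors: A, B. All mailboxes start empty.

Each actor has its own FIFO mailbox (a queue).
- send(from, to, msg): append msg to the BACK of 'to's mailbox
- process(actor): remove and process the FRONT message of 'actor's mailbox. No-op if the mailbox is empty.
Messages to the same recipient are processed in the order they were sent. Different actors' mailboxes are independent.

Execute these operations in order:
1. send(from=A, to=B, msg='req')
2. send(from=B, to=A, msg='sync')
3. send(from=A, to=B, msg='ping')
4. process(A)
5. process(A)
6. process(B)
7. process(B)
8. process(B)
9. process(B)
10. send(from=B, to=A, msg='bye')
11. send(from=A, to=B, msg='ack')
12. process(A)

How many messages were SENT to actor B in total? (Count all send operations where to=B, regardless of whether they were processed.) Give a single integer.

After 1 (send(from=A, to=B, msg='req')): A:[] B:[req]
After 2 (send(from=B, to=A, msg='sync')): A:[sync] B:[req]
After 3 (send(from=A, to=B, msg='ping')): A:[sync] B:[req,ping]
After 4 (process(A)): A:[] B:[req,ping]
After 5 (process(A)): A:[] B:[req,ping]
After 6 (process(B)): A:[] B:[ping]
After 7 (process(B)): A:[] B:[]
After 8 (process(B)): A:[] B:[]
After 9 (process(B)): A:[] B:[]
After 10 (send(from=B, to=A, msg='bye')): A:[bye] B:[]
After 11 (send(from=A, to=B, msg='ack')): A:[bye] B:[ack]
After 12 (process(A)): A:[] B:[ack]

Answer: 3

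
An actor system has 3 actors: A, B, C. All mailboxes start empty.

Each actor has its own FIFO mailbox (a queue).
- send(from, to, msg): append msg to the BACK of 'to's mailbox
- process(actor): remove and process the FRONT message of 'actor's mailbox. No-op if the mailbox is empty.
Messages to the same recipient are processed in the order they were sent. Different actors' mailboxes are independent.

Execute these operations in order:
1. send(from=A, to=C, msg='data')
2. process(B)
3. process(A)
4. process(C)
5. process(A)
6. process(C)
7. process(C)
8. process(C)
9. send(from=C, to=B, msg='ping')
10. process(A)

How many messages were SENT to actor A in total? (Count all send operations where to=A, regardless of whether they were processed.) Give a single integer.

Answer: 0

Derivation:
After 1 (send(from=A, to=C, msg='data')): A:[] B:[] C:[data]
After 2 (process(B)): A:[] B:[] C:[data]
After 3 (process(A)): A:[] B:[] C:[data]
After 4 (process(C)): A:[] B:[] C:[]
After 5 (process(A)): A:[] B:[] C:[]
After 6 (process(C)): A:[] B:[] C:[]
After 7 (process(C)): A:[] B:[] C:[]
After 8 (process(C)): A:[] B:[] C:[]
After 9 (send(from=C, to=B, msg='ping')): A:[] B:[ping] C:[]
After 10 (process(A)): A:[] B:[ping] C:[]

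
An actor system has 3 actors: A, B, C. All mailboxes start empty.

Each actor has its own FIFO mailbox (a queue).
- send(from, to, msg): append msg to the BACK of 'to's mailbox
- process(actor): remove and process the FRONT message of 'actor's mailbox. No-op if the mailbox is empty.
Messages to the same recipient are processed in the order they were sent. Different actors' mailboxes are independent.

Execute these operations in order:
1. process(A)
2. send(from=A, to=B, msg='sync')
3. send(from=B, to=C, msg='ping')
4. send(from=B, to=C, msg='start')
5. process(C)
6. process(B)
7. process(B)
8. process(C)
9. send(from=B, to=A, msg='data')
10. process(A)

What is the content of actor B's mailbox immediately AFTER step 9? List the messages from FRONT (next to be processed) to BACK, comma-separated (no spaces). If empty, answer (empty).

After 1 (process(A)): A:[] B:[] C:[]
After 2 (send(from=A, to=B, msg='sync')): A:[] B:[sync] C:[]
After 3 (send(from=B, to=C, msg='ping')): A:[] B:[sync] C:[ping]
After 4 (send(from=B, to=C, msg='start')): A:[] B:[sync] C:[ping,start]
After 5 (process(C)): A:[] B:[sync] C:[start]
After 6 (process(B)): A:[] B:[] C:[start]
After 7 (process(B)): A:[] B:[] C:[start]
After 8 (process(C)): A:[] B:[] C:[]
After 9 (send(from=B, to=A, msg='data')): A:[data] B:[] C:[]

(empty)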